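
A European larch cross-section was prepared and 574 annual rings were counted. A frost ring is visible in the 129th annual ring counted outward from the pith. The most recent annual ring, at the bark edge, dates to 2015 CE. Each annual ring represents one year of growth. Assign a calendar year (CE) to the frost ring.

The frost ring sits at annual ring 129 from the pith, so 574 − 129 = 445 annual rings formed after it.
Counting back 445 years from 2015 CE places the frost ring in 2015 − 445 = 1570 CE.

1570 CE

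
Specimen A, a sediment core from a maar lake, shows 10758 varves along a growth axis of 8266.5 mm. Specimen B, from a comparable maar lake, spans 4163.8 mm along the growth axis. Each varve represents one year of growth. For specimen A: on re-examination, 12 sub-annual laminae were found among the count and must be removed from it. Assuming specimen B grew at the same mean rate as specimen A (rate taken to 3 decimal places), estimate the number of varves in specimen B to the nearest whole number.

Specimen A: correcting the raw count gives 10758 − 12 = 10746 true varves.
A: Mean rate = 8266.5 mm / 10746 years ≈ 0.769 mm per year.
Specimen B: 4163.8 mm / 0.769 mm per year = 5414.56 years ≈ 5415 varves.

5415 varves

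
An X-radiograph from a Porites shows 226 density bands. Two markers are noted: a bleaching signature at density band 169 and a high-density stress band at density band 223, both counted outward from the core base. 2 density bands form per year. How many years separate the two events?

223 − 169 = 54 density bands lie between the two events.
With 2 density bands per year, 54 / 2 = 27 years.

27 yr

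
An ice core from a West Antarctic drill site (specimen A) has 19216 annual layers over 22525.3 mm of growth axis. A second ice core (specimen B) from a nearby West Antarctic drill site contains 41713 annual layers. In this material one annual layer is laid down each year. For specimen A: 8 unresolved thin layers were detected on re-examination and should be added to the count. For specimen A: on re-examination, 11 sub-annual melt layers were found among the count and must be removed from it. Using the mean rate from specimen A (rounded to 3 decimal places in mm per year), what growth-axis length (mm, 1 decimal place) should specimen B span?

48887.6 mm

Specimen A: correcting the raw count gives 19216 − 11 + 8 = 19213 true annual layers.
A: Mean rate = 22525.3 mm / 19213 years ≈ 1.172 mm/year.
Length of B = 1.172 × 41713 = 48887.6 mm.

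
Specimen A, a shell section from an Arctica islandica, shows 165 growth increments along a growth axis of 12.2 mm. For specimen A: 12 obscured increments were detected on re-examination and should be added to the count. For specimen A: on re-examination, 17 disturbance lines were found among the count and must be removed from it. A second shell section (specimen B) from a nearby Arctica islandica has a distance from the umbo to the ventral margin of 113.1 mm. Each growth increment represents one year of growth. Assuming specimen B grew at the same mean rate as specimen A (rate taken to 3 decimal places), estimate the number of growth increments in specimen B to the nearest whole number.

1488 growth increments

Specimen A: after corrections the count is 165 − 17 + 12 = 160 growth increments.
A: Extension rate ≈ 12.2 / 160 = 0.076 mm/yr.
B spans 113.1 / 0.076 = 1488.16 years ≈ 1488 growth increments.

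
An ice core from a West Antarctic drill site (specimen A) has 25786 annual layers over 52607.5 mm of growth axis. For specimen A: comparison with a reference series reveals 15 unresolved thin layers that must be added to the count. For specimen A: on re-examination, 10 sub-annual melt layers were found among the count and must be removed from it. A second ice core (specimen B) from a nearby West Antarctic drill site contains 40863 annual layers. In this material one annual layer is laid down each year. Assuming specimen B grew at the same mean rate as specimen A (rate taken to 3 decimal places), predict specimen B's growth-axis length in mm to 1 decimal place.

Specimen A: after corrections the count is 25786 − 10 + 15 = 25791 annual layers.
A: Mean rate = 52607.5 mm / 25791 years ≈ 2.040 mm/year.
For B, 2.040 mm/year × 40863 years = 83360.5 mm.

83360.5 mm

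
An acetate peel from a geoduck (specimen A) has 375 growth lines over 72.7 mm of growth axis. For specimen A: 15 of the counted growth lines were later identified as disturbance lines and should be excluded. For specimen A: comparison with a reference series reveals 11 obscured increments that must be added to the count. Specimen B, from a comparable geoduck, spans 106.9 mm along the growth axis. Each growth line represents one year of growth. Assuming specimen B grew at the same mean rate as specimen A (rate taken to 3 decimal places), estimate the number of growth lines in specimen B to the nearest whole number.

545 growth lines

Specimen A: correcting the raw count gives 375 − 15 + 11 = 371 true growth lines.
A: Extension rate ≈ 72.7 / 371 = 0.196 mm/yr.
B spans 106.9 / 0.196 = 545.41 years ≈ 545 growth lines.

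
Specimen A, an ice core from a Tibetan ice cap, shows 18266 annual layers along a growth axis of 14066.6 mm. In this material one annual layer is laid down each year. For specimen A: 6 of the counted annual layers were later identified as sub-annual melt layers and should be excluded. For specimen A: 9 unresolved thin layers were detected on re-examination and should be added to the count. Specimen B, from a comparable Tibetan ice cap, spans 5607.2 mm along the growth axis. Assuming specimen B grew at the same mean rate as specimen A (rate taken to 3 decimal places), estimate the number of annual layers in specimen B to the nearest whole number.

7282 annual layers

Specimen A: correcting the raw count gives 18266 − 6 + 9 = 18269 true annual layers.
A: 14066.6 mm over 18269 years gives 14066.6 / 18269 ≈ 0.770 mm/year.
Specimen B: 5607.2 mm / 0.770 mm per year = 7282.08 years ≈ 7282 annual layers.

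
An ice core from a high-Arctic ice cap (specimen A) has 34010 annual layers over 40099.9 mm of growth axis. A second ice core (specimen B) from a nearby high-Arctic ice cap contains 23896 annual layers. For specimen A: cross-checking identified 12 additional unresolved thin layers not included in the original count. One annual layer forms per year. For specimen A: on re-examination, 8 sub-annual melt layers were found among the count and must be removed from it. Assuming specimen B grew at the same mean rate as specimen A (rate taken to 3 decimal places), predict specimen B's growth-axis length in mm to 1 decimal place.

Specimen A: after corrections the count is 34010 − 8 + 12 = 34014 annual layers.
A: Extension rate ≈ 40099.9 / 34014 = 1.179 mm/year.
Length of B = 1.179 × 23896 = 28173.4 mm.

28173.4 mm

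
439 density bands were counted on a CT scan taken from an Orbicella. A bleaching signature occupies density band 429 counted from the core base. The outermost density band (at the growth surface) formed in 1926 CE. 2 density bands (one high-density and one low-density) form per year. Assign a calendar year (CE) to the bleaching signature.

Between density band 429 and the growth surface there are 439 − 429 = 10 density bands.
Dividing by 2 density bands per year: 10 / 2 = 5 years.
Counting back 5 years from 1926 CE places the bleaching signature in 1926 − 5 = 1921 CE.

1921 CE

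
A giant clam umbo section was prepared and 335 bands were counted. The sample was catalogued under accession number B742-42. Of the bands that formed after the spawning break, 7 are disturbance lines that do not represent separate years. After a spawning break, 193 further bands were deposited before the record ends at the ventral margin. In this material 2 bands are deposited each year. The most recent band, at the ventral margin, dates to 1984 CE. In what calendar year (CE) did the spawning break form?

193 bands post-date the spawning break.
Excluding 7 false bands: 193 − 7 = 186.
With 2 bands per year, 186 / 2 = 93 years.
The band at the ventral margin is 1984 CE, so the spawning break dates to 1984 − 93 = 1891 CE.

1891 CE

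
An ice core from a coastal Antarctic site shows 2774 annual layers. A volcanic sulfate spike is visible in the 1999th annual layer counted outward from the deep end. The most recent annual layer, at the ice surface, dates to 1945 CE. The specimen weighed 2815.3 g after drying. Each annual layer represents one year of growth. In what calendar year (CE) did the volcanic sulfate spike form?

1170 CE

Between annual layer 1999 and the ice surface there are 2774 − 1999 = 775 annual layers.
The annual layer at the ice surface is 1945 CE, so the volcanic sulfate spike dates to 1945 − 775 = 1170 CE.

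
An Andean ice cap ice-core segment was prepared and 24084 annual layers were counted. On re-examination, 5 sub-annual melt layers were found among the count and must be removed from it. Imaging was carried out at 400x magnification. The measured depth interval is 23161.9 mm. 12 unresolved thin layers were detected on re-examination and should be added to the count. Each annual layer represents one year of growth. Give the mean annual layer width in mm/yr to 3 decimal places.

True annual layer count = 24084 − 5 + 12 = 24091.
Mean rate = 23161.9 mm / 24091 years ≈ 0.961 mm/yr.

0.961 mm/yr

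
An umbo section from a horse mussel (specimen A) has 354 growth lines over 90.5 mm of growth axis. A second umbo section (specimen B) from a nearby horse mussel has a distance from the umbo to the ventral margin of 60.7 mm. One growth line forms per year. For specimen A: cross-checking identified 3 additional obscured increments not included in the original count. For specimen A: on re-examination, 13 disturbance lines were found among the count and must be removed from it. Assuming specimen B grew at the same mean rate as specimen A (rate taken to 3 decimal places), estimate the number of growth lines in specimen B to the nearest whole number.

231 growth lines

Specimen A: adjusted count: 354 − 13 + 3 = 344 growth lines.
A: 90.5 mm over 344 years gives 90.5 / 344 ≈ 0.263 mm/year.
Specimen B: 60.7 mm / 0.263 mm per year = 230.80 years ≈ 231 growth lines.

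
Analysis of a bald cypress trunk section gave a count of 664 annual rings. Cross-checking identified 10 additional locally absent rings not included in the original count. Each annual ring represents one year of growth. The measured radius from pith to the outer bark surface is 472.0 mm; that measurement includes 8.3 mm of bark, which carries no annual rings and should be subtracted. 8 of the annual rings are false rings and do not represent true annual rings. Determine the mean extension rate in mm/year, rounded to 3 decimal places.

After corrections the count is 664 − 8 + 10 = 666 annual rings.
The growth record spans 472.0 − 8.3 = 463.7 mm.
Extension rate ≈ 463.7 / 666 = 0.696 mm/year.

0.696 mm/year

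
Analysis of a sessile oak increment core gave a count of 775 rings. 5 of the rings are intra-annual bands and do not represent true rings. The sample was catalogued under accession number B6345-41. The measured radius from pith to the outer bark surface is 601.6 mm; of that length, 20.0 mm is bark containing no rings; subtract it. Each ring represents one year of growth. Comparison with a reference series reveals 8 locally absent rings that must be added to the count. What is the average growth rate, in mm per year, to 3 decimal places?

Correcting the raw count gives 775 − 5 + 8 = 778 true rings.
The growth record spans 601.6 − 20.0 = 581.6 mm.
581.6 mm over 778 years gives 581.6 / 778 ≈ 0.748 mm per year.

0.748 mm per year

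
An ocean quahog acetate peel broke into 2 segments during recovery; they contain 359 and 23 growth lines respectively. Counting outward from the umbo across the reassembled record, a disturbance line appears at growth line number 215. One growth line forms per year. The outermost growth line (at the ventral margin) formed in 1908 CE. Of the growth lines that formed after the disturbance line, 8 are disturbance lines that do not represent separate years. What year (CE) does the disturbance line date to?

1749 CE

Total growth lines = 359 + 23 = 382.
382 − 215 = 167 growth lines lie beyond the disturbance line toward the ventral margin.
167 − 8 false = 159 true growth lines after the disturbance line.
Counting back 159 years from 1908 CE places the disturbance line in 1908 − 159 = 1749 CE.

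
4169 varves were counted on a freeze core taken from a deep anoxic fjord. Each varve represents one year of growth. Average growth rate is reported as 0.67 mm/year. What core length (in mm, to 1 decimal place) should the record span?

2793.2 mm

4169 years of growth are recorded.
4169 years at 0.67 mm/year gives 0.67 × 4169 = 2793.2 mm.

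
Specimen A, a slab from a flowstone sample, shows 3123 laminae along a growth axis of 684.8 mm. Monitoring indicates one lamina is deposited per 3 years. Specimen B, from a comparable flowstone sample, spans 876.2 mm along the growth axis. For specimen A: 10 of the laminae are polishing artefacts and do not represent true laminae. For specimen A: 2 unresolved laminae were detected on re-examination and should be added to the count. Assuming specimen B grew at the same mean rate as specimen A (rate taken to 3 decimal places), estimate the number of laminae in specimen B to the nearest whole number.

Specimen A: true lamina count = 3123 − 10 + 2 = 3115.
Specimen A: multiplying by 3 years per lamina: 3115 × 3 = 9345 years.
A: Mean rate = 684.8 mm / 9345 years ≈ 0.073 mm per year.
Specimen B: 876.2 mm / 0.073 mm per year = 12002.74 years; at 3 years per lamina that is 12002.74 / 3 ≈ 4001 laminae.

4001 laminae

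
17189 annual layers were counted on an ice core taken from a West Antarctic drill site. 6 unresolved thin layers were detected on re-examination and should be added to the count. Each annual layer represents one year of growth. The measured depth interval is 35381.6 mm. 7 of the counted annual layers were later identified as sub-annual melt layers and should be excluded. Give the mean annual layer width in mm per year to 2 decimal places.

2.06 mm per year

Correcting the raw count gives 17189 − 7 + 6 = 17188 true annual layers.
Mean rate = 35381.6 mm / 17188 years ≈ 2.06 mm per year.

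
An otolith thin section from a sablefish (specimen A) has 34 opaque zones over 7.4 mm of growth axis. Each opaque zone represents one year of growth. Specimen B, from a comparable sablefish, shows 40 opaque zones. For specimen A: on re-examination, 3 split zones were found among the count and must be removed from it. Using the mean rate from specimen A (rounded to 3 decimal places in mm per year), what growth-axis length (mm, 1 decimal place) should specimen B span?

Specimen A: adjusted count: 34 − 3 = 31 opaque zones.
A: Mean rate = 7.4 mm / 31 years ≈ 0.239 mm/year.
Length of B = 0.239 × 40 = 9.6 mm.

9.6 mm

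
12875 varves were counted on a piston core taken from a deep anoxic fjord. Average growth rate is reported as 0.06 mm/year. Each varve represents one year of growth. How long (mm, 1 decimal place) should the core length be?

The record spans 12875 years at 0.06 mm per year.
Predicted length = 0.06 mm/year × 12875 years = 772.5 mm.

772.5 mm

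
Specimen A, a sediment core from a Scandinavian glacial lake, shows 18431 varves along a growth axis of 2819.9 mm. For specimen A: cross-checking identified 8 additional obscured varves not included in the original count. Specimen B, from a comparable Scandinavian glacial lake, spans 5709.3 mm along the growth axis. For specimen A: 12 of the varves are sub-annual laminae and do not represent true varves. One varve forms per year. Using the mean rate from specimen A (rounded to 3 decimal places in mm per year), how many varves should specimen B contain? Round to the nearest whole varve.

Specimen A: adjusted count: 18431 − 12 + 8 = 18427 varves.
A: Mean rate = 2819.9 mm / 18427 years ≈ 0.153 mm per year.
B spans 5709.3 / 0.153 = 37315.69 years ≈ 37316 varves.

37316 varves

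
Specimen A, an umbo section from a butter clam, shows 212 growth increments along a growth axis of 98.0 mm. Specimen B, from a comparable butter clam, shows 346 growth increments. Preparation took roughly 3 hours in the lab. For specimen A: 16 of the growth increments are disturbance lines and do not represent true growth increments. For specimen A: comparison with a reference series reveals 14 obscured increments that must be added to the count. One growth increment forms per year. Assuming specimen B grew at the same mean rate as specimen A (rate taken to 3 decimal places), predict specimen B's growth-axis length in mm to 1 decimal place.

161.6 mm

Specimen A: correcting the raw count gives 212 − 16 + 14 = 210 true growth increments.
A: Mean rate = 98.0 mm / 210 years ≈ 0.467 mm/yr.
Length of B = 0.467 × 346 = 161.6 mm.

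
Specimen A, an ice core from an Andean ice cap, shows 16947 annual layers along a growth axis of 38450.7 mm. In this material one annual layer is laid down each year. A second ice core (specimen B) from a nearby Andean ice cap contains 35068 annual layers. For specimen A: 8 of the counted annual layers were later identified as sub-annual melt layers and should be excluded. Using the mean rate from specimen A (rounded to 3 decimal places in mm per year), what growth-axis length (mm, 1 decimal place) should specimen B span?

79604.4 mm

Specimen A: adjusted count: 16947 − 8 = 16939 annual layers.
A: Extension rate ≈ 38450.7 / 16939 = 2.270 mm/year.
B's length ≈ 2.270 × 35068 = 79604.4 mm.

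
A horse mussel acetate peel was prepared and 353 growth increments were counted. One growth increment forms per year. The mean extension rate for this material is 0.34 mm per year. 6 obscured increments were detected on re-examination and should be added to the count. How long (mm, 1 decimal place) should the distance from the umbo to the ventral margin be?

122.1 mm

True growth increment count = 353 + 6 = 359.
Predicted length = 0.34 mm/year × 359 years = 122.1 mm.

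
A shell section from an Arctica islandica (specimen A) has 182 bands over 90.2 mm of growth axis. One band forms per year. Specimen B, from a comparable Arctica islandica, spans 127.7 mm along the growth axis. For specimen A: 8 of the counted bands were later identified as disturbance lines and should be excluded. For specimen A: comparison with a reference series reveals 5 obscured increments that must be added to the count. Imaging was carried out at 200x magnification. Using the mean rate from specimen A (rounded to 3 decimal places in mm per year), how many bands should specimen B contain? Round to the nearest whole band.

253 bands

Specimen A: true band count = 182 − 8 + 5 = 179.
A: Mean rate = 90.2 mm / 179 years ≈ 0.504 mm/year.
Specimen B: 127.7 mm / 0.504 mm per year = 253.37 years ≈ 253 bands.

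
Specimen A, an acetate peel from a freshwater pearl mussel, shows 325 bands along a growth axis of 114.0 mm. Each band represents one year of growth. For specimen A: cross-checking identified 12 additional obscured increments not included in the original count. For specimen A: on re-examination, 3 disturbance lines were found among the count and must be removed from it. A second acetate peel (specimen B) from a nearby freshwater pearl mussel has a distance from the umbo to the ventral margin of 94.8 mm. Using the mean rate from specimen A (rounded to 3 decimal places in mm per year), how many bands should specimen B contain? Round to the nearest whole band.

278 bands

Specimen A: correcting the raw count gives 325 − 3 + 12 = 334 true bands.
A: Extension rate ≈ 114.0 / 334 = 0.341 mm/yr.
B spans 94.8 / 0.341 = 278.01 years ≈ 278 bands.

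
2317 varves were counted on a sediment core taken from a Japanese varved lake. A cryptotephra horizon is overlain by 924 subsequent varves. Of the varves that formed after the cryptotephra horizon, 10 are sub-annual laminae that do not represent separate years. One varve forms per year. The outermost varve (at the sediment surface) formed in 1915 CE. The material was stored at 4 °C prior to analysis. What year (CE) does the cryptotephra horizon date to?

924 varves post-date the cryptotephra horizon.
Removing the 10 false varves leaves 924 − 10 = 914 true varves beyond the cryptotephra horizon.
The varve at the sediment surface is 1915 CE, so the cryptotephra horizon dates to 1915 − 914 = 1001 CE.

1001 CE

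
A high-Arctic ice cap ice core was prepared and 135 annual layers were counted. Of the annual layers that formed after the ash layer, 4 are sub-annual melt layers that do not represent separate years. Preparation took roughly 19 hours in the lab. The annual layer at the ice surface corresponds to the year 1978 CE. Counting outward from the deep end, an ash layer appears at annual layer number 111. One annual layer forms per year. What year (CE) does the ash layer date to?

1958 CE

135 − 111 = 24 annual layers lie beyond the ash layer toward the ice surface.
24 − 4 false = 20 true annual layers after the ash layer.
The annual layer at the ice surface is 1978 CE, so the ash layer dates to 1978 − 20 = 1958 CE.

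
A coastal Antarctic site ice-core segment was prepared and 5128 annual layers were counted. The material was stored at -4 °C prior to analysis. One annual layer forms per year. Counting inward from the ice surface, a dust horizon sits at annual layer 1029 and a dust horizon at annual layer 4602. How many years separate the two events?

The two markers are separated by 4602 − 1029 = 3573 annual layers.
At one annual layer per year, 3573 years elapsed between them.

3573 years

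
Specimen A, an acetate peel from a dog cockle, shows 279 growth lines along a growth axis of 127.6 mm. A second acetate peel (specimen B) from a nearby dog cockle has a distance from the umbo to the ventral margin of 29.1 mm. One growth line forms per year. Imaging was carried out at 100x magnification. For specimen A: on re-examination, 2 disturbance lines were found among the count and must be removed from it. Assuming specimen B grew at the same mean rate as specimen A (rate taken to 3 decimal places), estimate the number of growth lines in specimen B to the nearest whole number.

Specimen A: correcting the raw count gives 279 − 2 = 277 true growth lines.
A: Extension rate ≈ 127.6 / 277 = 0.461 mm/yr.
Specimen B: 29.1 mm / 0.461 mm per year = 63.12 years ≈ 63 growth lines.

63 growth lines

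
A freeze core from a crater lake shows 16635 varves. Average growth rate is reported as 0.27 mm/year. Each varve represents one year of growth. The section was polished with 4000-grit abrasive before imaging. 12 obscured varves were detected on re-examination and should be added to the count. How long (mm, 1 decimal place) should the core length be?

After corrections the count is 16635 + 12 = 16647 varves.
16647 years at 0.27 mm/year gives 0.27 × 16647 = 4494.7 mm.

4494.7 mm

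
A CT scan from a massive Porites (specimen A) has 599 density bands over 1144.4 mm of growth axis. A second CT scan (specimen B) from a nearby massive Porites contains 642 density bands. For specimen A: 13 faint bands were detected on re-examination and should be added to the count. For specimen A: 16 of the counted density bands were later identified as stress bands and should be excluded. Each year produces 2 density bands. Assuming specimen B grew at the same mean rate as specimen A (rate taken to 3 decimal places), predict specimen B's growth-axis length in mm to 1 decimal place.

1232.6 mm

Specimen A: adjusted count: 599 − 16 + 13 = 596 density bands.
Specimen A: with 2 density bands per year, 596 / 2 = 298 years.
A: Extension rate ≈ 1144.4 / 298 = 3.840 mm per year.
Specimen B: with 2 density bands per year, 642 / 2 = 321 years. Length of B = 3.840 × 321 = 1232.6 mm.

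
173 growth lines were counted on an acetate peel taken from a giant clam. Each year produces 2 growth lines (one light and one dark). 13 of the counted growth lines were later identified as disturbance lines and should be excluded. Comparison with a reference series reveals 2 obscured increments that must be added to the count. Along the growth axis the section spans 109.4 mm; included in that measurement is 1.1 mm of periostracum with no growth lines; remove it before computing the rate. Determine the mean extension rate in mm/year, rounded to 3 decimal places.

1.337 mm/year

True growth line count = 173 − 13 + 2 = 162.
162 growth lines at 2 per year is 162 / 2 = 81 years.
The growth record spans 109.4 − 1.1 = 108.3 mm.
Mean rate = 108.3 mm / 81 years ≈ 1.337 mm/year.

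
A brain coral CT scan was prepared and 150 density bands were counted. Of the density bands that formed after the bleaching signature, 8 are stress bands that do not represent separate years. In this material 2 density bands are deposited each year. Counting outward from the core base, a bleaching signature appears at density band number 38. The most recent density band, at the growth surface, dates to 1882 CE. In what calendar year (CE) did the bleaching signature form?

Between density band 38 and the growth surface there are 150 − 38 = 112 density bands.
112 − 8 false = 104 true density bands after the bleaching signature.
104 density bands at 2 per year is 104 / 2 = 52 years.
1882 − 52 = 1830 CE.

1830 CE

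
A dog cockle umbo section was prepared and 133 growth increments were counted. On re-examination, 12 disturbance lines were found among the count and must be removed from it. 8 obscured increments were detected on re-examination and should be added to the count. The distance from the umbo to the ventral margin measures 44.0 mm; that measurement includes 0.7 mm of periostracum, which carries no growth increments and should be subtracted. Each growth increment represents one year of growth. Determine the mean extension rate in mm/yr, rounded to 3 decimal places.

True growth increment count = 133 − 12 + 8 = 129.
Removing the 0.7 mm offcut leaves 44.0 − 0.7 = 43.3 mm.
Extension rate ≈ 43.3 / 129 = 0.336 mm/yr.

0.336 mm/yr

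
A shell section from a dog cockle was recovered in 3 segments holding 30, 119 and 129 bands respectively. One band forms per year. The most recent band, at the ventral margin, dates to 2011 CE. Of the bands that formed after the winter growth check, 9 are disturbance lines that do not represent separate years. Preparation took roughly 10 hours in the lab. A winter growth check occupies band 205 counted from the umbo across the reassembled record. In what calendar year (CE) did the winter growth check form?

Total bands = 30 + 119 + 129 = 278.
Between band 205 and the ventral margin there are 278 − 205 = 73 bands.
Removing the 9 false bands leaves 73 − 9 = 64 true bands beyond the winter growth check.
The band at the ventral margin is 2011 CE, so the winter growth check dates to 2011 − 64 = 1947 CE.

1947 CE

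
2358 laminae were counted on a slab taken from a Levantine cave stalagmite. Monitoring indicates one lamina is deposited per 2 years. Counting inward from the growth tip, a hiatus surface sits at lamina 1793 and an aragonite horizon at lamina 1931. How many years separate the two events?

276 years

1931 − 1793 = 138 laminae lie between the two events.
138 laminae at 2 years each span 138 × 2 = 276 years.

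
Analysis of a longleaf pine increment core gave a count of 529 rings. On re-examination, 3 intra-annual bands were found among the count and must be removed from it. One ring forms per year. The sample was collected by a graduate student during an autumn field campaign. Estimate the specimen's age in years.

True ring count = 529 − 3 = 526.
With a one-to-one ring periodicity this is 526 years.

526 years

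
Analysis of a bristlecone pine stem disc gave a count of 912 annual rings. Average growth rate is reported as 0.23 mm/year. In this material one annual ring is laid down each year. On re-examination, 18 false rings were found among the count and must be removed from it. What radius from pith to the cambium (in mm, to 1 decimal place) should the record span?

205.6 mm

Correcting the raw count gives 912 − 18 = 894 true annual rings.
894 years at 0.23 mm/year gives 0.23 × 894 = 205.6 mm.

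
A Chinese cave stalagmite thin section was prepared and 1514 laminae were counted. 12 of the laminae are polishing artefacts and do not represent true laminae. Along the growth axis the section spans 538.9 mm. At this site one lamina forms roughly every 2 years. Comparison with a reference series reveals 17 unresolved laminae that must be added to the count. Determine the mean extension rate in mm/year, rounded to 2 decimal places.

True lamina count = 1514 − 12 + 17 = 1519.
Multiplying by 2 years per lamina: 1519 × 2 = 3038 years.
Extension rate ≈ 538.9 / 3038 = 0.18 mm/year.

0.18 mm/year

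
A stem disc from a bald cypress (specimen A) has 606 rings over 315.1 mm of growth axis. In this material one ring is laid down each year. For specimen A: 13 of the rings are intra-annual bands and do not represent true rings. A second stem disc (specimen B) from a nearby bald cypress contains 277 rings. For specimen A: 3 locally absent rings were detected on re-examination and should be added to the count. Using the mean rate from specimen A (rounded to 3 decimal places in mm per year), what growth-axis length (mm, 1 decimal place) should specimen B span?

Specimen A: true ring count = 606 − 13 + 3 = 596.
A: Extension rate ≈ 315.1 / 596 = 0.529 mm/year.
For B, 0.529 mm/year × 277 years = 146.5 mm.

146.5 mm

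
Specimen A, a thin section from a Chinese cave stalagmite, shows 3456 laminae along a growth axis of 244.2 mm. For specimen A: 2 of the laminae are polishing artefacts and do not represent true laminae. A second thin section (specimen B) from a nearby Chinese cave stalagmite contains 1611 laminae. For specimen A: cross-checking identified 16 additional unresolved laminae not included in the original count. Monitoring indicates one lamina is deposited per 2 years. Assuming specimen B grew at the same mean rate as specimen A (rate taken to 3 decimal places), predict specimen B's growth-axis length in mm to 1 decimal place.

Specimen A: after corrections the count is 3456 − 2 + 16 = 3470 laminae.
Specimen A: multiplying by 2 years per lamina: 3470 × 2 = 6940 years.
A: Mean rate = 244.2 mm / 6940 years ≈ 0.035 mm/year.
Specimen B: 1611 laminae at 2 years each span 1611 × 2 = 3222 years. For B, 0.035 mm/year × 3222 years = 112.8 mm.

112.8 mm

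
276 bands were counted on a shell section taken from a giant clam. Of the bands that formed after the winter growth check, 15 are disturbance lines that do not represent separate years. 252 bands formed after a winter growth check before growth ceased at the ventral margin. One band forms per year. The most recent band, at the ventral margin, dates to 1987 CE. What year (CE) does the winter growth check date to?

1750 CE

252 bands formed after the winter growth check.
Excluding 15 false bands: 252 − 15 = 237.
Counting back 237 years from 1987 CE places the winter growth check in 1987 − 237 = 1750 CE.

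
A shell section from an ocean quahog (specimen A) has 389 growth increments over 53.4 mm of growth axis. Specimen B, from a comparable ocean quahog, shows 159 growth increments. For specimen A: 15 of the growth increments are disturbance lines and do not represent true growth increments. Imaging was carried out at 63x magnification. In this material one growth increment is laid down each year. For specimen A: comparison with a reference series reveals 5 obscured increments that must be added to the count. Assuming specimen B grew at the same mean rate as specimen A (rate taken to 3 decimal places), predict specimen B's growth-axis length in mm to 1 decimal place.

22.4 mm

Specimen A: after corrections the count is 389 − 15 + 5 = 379 growth increments.
A: 53.4 mm over 379 years gives 53.4 / 379 ≈ 0.141 mm per year.
B's length ≈ 0.141 × 159 = 22.4 mm.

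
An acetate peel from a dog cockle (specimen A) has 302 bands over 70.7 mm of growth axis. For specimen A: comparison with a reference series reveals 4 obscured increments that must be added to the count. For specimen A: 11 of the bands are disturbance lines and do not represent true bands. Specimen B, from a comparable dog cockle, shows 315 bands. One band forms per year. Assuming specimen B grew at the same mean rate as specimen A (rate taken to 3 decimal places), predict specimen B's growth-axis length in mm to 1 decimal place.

Specimen A: after corrections the count is 302 − 11 + 4 = 295 bands.
A: 70.7 mm over 295 years gives 70.7 / 295 ≈ 0.240 mm per year.
Length of B = 0.240 × 315 = 75.6 mm.

75.6 mm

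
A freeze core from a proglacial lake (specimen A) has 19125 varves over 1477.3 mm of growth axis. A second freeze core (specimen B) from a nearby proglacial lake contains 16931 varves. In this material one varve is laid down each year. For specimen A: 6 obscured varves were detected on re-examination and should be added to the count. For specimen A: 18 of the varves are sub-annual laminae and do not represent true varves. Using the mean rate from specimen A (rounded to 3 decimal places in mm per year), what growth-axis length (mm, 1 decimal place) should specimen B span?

1303.7 mm

Specimen A: correcting the raw count gives 19125 − 18 + 6 = 19113 true varves.
A: 1477.3 mm over 19113 years gives 1477.3 / 19113 ≈ 0.077 mm/year.
Length of B = 0.077 × 16931 = 1303.7 mm.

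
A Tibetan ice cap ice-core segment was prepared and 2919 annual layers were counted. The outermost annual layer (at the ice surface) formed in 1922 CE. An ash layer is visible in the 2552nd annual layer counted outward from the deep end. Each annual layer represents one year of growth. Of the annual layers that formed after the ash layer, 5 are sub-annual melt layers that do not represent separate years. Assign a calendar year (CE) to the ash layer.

1560 CE

2919 − 2552 = 367 annual layers lie beyond the ash layer toward the ice surface.
Removing the 5 false annual layers leaves 367 − 5 = 362 true annual layers beyond the ash layer.
The annual layer at the ice surface is 1922 CE, so the ash layer dates to 1922 − 362 = 1560 CE.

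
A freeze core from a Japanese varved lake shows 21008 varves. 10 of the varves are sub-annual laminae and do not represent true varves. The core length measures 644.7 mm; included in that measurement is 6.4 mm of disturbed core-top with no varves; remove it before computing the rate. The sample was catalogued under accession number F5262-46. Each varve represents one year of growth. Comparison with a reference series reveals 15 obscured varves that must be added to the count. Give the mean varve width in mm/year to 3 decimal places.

True varve count = 21008 − 10 + 15 = 21013.
The growth record spans 644.7 − 6.4 = 638.3 mm.
638.3 mm over 21013 years gives 638.3 / 21013 ≈ 0.030 mm/year.

0.030 mm/year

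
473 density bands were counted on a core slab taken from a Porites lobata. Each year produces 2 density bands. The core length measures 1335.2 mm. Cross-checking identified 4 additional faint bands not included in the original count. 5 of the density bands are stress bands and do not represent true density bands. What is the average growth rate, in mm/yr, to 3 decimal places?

5.658 mm/yr

True density band count = 473 − 5 + 4 = 472.
With 2 density bands per year, 472 / 2 = 236 years.
1335.2 mm over 236 years gives 1335.2 / 236 ≈ 5.658 mm/yr.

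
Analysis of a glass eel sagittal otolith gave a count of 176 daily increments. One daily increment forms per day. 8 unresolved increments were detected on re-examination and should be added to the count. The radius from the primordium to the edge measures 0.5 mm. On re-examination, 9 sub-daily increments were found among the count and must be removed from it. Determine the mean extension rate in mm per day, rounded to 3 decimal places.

0.003 mm per day

After corrections the count is 176 − 9 + 8 = 175 daily increments.
Mean rate = 0.5 mm / 175 days ≈ 0.003 mm per day.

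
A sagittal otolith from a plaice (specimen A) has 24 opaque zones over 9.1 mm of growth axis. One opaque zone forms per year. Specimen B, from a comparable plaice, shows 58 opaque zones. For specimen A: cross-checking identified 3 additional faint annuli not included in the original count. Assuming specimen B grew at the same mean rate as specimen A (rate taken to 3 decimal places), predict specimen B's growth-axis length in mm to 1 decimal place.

19.5 mm

Specimen A: true opaque zone count = 24 + 3 = 27.
A: Extension rate ≈ 9.1 / 27 = 0.337 mm per year.
B's length ≈ 0.337 × 58 = 19.5 mm.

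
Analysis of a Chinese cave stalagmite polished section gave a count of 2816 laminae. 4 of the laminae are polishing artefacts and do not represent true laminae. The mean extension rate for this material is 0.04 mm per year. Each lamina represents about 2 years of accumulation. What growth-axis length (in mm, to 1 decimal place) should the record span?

Correcting the raw count gives 2816 − 4 = 2812 true laminae.
At 2 years per lamina, 2812 × 2 = 5624 years.
Length ≈ 0.04 × 5624 = 225.0 mm.

225.0 mm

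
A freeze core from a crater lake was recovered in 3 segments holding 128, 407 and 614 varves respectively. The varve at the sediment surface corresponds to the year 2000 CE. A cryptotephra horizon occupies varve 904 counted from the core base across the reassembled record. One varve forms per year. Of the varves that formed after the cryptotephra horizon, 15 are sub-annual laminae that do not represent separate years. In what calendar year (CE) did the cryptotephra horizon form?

Total varves = 128 + 407 + 614 = 1149.
1149 − 904 = 245 varves lie beyond the cryptotephra horizon toward the sediment surface.
Excluding 15 false varves: 245 − 15 = 230.
The varve at the sediment surface is 2000 CE, so the cryptotephra horizon dates to 2000 − 230 = 1770 CE.

1770 CE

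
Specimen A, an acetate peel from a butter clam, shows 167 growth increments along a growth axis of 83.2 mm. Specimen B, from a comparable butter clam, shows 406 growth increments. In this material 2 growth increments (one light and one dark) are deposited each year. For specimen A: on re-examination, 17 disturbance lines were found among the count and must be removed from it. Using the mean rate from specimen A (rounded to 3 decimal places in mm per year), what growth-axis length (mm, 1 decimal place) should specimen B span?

Specimen A: true growth increment count = 167 − 17 = 150.
Specimen A: 150 growth increments at 2 per year is 150 / 2 = 75 years.
A: 83.2 mm over 75 years gives 83.2 / 75 ≈ 1.109 mm per year.
Specimen B: with 2 growth increments per year, 406 / 2 = 203 years. B's length ≈ 1.109 × 203 = 225.1 mm.

225.1 mm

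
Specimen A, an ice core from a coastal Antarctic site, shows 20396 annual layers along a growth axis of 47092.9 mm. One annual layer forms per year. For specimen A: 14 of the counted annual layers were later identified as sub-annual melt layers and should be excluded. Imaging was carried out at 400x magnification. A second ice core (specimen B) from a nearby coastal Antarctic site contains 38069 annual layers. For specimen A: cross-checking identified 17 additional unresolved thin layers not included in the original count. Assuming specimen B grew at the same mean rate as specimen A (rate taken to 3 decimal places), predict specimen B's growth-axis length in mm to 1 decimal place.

87901.3 mm

Specimen A: after corrections the count is 20396 − 14 + 17 = 20399 annual layers.
A: 47092.9 mm over 20399 years gives 47092.9 / 20399 ≈ 2.309 mm/yr.
Length of B = 2.309 × 38069 = 87901.3 mm.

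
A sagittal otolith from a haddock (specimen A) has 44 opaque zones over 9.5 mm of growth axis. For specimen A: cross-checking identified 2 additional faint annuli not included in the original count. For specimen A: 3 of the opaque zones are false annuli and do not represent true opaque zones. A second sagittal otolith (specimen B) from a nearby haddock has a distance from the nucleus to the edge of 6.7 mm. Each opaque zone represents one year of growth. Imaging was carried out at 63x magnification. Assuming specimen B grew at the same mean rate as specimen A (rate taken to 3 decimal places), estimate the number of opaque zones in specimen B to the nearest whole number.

30 opaque zones

Specimen A: correcting the raw count gives 44 − 3 + 2 = 43 true opaque zones.
A: Extension rate ≈ 9.5 / 43 = 0.221 mm/yr.
For B, 6.7 / 0.221 = 30.32 years ≈ 30 opaque zones.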